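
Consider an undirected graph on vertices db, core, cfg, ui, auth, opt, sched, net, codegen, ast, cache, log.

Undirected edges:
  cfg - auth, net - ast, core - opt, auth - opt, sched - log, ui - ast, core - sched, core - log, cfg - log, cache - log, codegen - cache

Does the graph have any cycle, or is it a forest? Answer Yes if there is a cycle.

Yes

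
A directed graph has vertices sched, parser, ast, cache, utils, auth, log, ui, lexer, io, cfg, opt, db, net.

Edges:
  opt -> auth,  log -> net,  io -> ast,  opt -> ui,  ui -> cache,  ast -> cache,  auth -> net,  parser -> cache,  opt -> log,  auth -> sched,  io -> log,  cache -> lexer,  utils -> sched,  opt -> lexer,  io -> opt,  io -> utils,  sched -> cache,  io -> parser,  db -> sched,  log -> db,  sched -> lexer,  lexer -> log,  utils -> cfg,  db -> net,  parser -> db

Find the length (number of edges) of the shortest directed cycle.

4

For each vertex v, BFS finds the shortest path from v back to v.
The shortest such closed walk is lexer → log → db → sched → lexer, length 4.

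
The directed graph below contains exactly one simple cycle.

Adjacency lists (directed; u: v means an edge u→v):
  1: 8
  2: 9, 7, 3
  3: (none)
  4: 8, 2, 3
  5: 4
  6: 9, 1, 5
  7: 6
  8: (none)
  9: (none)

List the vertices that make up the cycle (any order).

2, 4, 5, 6, 7

DFS with gray/black marking from 4:
4 gray
  8 gray
  8 black
  2 gray
    9 gray
    9 black
    7 gray
      6 gray
        6→9: 9 black — skip
        1 gray
          1→8: 8 black — skip
        1 black
        5 gray
          5→4: 4 is gray → back edge
Back edge closes the cycle 4 → 2 → 7 → 6 → 5 → 4; its vertices are {2, 4, 5, 6, 7}.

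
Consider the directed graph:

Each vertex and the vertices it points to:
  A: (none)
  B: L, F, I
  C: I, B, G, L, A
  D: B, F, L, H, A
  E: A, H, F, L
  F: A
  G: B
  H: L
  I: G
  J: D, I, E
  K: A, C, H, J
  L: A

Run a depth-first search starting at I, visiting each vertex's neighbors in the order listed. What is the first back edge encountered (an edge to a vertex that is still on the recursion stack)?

B→I

DFS from I (visiting each vertex's neighbors in the order listed); mark gray on enter, black on exit:
I gray
  G gray
    B gray
      L gray
        A gray
        A black
      L black
      F gray
        F→A: A black — skip
      F black
      B→I: I is gray → back edge
First back edge: B → I.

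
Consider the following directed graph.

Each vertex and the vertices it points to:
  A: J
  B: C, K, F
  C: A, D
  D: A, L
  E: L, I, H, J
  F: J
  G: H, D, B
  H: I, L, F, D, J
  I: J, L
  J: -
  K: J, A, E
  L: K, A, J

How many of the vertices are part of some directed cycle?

6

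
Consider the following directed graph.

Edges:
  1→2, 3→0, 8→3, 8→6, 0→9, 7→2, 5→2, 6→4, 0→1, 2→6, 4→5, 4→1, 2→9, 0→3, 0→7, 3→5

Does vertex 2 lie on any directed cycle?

Yes

2 is on a cycle iff 2 can reach itself via ≥1 edge.
2 → 6 → 4 → 5 → 2 — yes.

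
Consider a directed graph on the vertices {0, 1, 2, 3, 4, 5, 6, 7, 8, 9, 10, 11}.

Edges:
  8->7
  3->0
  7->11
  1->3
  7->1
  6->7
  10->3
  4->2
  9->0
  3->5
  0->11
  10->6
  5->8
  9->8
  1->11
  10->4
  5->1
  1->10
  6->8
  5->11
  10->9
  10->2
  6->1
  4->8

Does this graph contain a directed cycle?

DFS with white/gray/black marking, starting from 9:
9 gray
  8 gray
    7 gray
      11 gray
      11 black
      1 gray
        10 gray
          10→9: 9 is gray → back edge
Back edge found, so a cycle exists: 9 → 8 → 7 → 1 → 10 → 9.

Yes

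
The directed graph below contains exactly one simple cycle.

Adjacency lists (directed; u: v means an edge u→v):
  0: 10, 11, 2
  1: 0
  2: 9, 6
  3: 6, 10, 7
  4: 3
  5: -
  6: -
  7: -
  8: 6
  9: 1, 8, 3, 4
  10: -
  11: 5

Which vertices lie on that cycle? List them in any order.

DFS with gray/black marking from 9:
9 gray
  1 gray
    0 gray
      10 gray
      10 black
      11 gray
        5 gray
        5 black
      11 black
      2 gray
        2→9: 9 is gray → back edge
Back edge closes the cycle 9 → 1 → 0 → 2 → 9; its vertices are {0, 1, 2, 9}.

0, 1, 2, 9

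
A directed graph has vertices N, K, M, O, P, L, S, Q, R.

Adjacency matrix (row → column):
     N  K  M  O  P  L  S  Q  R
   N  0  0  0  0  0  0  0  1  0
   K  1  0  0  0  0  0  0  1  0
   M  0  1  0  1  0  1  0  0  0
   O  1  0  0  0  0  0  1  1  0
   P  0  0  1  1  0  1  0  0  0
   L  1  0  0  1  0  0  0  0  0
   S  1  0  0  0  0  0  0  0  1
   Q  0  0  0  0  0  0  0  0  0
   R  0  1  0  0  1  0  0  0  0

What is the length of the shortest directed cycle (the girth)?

4

For each vertex v, BFS finds the shortest path from v back to v.
The shortest such closed walk is R → P → O → S → R, length 4.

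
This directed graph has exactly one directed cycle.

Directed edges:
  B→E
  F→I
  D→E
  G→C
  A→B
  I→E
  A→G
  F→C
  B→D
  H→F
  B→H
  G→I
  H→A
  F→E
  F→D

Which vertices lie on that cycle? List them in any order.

A, B, H

DFS with gray/black marking from H:
H gray
  F gray
    E gray
    E black
    I gray
      I→E: E black — skip
    I black
    C gray
    C black
    D gray
      D→E: E black — skip
    D black
  F black
  A gray
    B gray
      B→E: E black — skip
      B→D: D black — skip
      B→H: H is gray → back edge
Back edge closes the cycle H → A → B → H; its vertices are {A, B, H}.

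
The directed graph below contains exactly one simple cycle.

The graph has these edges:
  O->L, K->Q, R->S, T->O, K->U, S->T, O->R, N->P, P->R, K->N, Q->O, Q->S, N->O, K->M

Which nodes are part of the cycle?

DFS with gray/black marking from O:
O gray
  R gray
    S gray
      T gray
        T→O: O is gray → back edge
Back edge closes the cycle O → R → S → T → O; its vertices are {O, R, S, T}.

O, R, S, T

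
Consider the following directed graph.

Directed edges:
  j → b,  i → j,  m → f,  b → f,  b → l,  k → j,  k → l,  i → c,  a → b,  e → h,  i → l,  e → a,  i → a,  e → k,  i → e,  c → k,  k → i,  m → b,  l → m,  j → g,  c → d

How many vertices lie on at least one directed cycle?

7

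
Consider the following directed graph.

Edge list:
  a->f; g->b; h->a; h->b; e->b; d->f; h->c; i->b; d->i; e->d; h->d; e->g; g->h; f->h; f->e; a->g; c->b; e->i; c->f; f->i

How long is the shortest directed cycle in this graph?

3

For each vertex v, BFS finds the shortest path from v back to v.
The shortest such closed walk is f → e → d → f, length 3.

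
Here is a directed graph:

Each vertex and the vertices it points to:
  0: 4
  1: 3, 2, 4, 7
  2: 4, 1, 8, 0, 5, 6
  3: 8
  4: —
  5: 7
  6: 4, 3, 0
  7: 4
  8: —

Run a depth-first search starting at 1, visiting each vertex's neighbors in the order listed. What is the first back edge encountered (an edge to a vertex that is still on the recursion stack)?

2→1

DFS from 1 (visiting each vertex's neighbors in the order listed); mark gray on enter, black on exit:
1 gray
  3 gray
    8 gray
    8 black
  3 black
  2 gray
    4 gray
    4 black
    2→1: 1 is gray → back edge
First back edge: 2 → 1.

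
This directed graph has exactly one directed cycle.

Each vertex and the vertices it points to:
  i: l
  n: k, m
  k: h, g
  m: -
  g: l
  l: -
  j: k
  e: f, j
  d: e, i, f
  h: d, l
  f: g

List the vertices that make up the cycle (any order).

d, e, h, j, k

DFS with gray/black marking from k:
k gray
  h gray
    d gray
      e gray
        f gray
          g gray
            l gray
            l black
          g black
        f black
        j gray
          j→k: k is gray → back edge
Back edge closes the cycle k → h → d → e → j → k; its vertices are {d, e, h, j, k}.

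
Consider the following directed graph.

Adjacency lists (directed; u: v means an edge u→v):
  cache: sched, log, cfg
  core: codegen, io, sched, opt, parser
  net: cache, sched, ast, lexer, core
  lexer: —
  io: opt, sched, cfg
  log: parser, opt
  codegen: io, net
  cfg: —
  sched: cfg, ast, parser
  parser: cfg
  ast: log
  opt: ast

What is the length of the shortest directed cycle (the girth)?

3

For each vertex v, BFS finds the shortest path from v back to v.
The shortest such closed walk is net → core → codegen → net, length 3.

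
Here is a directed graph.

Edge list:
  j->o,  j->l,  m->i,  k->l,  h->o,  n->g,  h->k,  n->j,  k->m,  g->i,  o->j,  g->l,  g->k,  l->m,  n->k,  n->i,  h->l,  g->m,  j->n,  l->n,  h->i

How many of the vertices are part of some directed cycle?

6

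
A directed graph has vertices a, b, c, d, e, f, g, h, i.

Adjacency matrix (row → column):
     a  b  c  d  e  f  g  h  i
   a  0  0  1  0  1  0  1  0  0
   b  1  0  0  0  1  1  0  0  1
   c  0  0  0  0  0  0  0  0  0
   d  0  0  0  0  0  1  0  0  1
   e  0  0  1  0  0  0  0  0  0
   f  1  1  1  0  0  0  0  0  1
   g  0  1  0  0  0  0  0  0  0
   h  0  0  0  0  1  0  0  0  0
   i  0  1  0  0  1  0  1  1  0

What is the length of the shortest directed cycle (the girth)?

For each vertex v, BFS finds the shortest path from v back to v.
The shortest such closed walk is f → b → f, length 2.

2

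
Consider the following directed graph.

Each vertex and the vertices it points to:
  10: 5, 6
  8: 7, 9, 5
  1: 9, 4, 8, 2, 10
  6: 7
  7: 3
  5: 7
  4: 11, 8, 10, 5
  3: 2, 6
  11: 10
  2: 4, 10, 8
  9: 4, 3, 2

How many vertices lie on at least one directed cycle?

A vertex is on a directed cycle iff it belongs to a strongly connected component of size ≥ 2 (or has a self-loop).
The vertices on cycles are {2, 3, 4, 5, 6, 7, 8, 9, 10, 11} — 10 in total.

10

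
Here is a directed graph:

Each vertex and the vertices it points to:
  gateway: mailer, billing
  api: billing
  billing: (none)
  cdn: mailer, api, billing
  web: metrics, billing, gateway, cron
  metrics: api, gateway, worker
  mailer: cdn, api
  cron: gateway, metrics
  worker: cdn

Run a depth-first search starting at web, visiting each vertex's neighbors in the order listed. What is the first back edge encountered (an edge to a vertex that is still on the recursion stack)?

cdn->mailer

DFS from web (visiting each vertex's neighbors in the order listed); mark gray on enter, black on exit:
web gray
  metrics gray
    api gray
      billing gray
      billing black
    api black
    gateway gray
      mailer gray
        cdn gray
          cdn→mailer: mailer is gray → back edge
First back edge: cdn → mailer.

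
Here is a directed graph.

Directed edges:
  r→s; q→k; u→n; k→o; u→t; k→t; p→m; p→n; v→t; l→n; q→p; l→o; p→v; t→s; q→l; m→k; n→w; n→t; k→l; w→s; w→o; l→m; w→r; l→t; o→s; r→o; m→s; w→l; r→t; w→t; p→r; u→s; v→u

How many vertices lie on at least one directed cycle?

A vertex is on a directed cycle iff it belongs to a strongly connected component of size ≥ 2 (or has a self-loop).
The vertices on cycles are {k, l, m, n, w} — 5 in total.

5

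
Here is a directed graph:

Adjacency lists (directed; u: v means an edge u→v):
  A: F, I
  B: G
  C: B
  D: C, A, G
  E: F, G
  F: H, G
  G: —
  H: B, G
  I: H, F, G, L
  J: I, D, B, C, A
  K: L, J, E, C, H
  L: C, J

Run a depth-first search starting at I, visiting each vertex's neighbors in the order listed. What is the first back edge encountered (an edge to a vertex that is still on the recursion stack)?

J→I

DFS from I (visiting each vertex's neighbors in the order listed); mark gray on enter, black on exit:
I gray
  H gray
    B gray
      G gray
      G black
    B black
    H→G: G black — skip
  H black
  F gray
    F→H: H black — skip
    F→G: G black — skip
  F black
  I→G: G black — skip
  L gray
    C gray
      C→B: B black — skip
    C black
    J gray
      J→I: I is gray → back edge
First back edge: J → I.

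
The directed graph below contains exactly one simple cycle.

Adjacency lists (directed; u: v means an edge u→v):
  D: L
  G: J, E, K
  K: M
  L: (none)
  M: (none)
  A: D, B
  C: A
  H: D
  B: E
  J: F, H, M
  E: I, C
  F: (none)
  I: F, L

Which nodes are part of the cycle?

DFS with gray/black marking from E:
E gray
  I gray
    F gray
    F black
    L gray
    L black
  I black
  C gray
    A gray
      D gray
        D→L: L black — skip
      D black
      B gray
        B→E: E is gray → back edge
Back edge closes the cycle E → C → A → B → E; its vertices are {A, B, C, E}.

A, B, C, E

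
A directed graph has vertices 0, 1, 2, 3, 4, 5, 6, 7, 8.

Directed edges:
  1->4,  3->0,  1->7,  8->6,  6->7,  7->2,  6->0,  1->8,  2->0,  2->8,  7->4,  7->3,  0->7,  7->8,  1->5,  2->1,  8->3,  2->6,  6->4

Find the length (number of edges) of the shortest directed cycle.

3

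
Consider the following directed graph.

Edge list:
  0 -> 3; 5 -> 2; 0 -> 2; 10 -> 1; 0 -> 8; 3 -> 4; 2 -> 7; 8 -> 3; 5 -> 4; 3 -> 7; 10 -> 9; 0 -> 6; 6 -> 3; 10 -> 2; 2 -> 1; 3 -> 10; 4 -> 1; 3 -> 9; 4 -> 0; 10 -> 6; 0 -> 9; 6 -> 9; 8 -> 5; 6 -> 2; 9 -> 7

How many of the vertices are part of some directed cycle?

7

A vertex is on a directed cycle iff it belongs to a strongly connected component of size ≥ 2 (or has a self-loop).
The vertices on cycles are {0, 3, 4, 5, 6, 8, 10} — 7 in total.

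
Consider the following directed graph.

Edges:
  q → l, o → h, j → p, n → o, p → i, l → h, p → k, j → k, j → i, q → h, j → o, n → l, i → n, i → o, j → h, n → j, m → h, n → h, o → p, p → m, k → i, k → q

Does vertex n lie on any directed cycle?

Yes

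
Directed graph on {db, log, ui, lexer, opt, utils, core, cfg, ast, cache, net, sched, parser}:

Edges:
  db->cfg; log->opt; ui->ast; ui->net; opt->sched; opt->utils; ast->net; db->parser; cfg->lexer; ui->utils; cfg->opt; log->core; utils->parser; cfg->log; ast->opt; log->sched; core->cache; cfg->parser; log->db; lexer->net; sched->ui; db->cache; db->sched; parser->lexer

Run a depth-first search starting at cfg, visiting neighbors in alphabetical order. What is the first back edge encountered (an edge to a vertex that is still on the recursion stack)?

DFS from cfg (visiting neighbors in alphabetical order); mark gray on enter, black on exit:
cfg gray
  lexer gray
    net gray
    net black
  lexer black
  log gray
    core gray
      cache gray
      cache black
    core black
    db gray
      db→cache: cache black — skip
      db→cfg: cfg is gray → back edge
First back edge: db → cfg.

db→cfg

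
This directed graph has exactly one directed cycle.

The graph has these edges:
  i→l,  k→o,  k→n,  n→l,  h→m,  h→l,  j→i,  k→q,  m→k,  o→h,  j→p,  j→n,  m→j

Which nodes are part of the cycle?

DFS with gray/black marking from m:
m gray
  j gray
    n gray
      l gray
      l black
    n black
    p gray
    p black
    i gray
      i→l: l black — skip
    i black
  j black
  k gray
    o gray
      h gray
        h→l: l black — skip
        h→m: m is gray → back edge
Back edge closes the cycle m → k → o → h → m; its vertices are {h, k, m, o}.

h, k, m, o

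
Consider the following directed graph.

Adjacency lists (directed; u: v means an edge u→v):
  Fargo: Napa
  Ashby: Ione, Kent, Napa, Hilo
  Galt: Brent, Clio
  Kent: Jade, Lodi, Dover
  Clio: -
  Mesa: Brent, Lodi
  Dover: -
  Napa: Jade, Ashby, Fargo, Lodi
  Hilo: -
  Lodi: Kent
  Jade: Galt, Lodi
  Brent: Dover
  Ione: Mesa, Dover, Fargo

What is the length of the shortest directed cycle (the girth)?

2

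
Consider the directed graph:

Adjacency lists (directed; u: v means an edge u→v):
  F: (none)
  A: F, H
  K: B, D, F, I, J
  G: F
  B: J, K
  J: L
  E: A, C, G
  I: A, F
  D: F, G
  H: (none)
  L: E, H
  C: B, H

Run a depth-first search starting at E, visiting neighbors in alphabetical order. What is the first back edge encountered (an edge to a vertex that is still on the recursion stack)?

DFS from E (visiting neighbors in alphabetical order); mark gray on enter, black on exit:
E gray
  A gray
    F gray
    F black
    H gray
    H black
  A black
  C gray
    B gray
      J gray
        L gray
          L→E: E is gray → back edge
First back edge: L → E.

L->E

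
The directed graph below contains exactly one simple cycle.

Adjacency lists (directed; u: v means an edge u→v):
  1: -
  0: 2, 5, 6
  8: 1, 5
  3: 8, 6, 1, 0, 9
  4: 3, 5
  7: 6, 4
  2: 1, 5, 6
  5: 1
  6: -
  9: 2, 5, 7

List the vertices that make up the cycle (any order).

3, 4, 7, 9

DFS with gray/black marking from 4:
4 gray
  3 gray
    8 gray
      1 gray
      1 black
      5 gray
        5→1: 1 black — skip
      5 black
    8 black
    6 gray
    6 black
    3→1: 1 black — skip
    0 gray
      2 gray
        2→1: 1 black — skip
        2→5: 5 black — skip
        2→6: 6 black — skip
      2 black
      0→5: 5 black — skip
      0→6: 6 black — skip
    0 black
    9 gray
      9→2: 2 black — skip
      9→5: 5 black — skip
      7 gray
        7→6: 6 black — skip
        7→4: 4 is gray → back edge
Back edge closes the cycle 4 → 3 → 9 → 7 → 4; its vertices are {3, 4, 7, 9}.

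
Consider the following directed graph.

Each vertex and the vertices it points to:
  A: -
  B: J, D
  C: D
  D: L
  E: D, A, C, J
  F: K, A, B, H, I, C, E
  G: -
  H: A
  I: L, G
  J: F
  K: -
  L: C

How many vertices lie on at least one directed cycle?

7

A vertex is on a directed cycle iff it belongs to a strongly connected component of size ≥ 2 (or has a self-loop).
The vertices on cycles are {B, C, D, E, F, J, L} — 7 in total.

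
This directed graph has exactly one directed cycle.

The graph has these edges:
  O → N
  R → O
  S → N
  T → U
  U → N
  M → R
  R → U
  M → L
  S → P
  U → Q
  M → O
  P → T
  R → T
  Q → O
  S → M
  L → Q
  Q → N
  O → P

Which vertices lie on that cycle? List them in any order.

O, P, Q, T, U

DFS with gray/black marking from P:
P gray
  T gray
    U gray
      N gray
      N black
      Q gray
        O gray
          O→P: P is gray → back edge
Back edge closes the cycle P → T → U → Q → O → P; its vertices are {O, P, Q, T, U}.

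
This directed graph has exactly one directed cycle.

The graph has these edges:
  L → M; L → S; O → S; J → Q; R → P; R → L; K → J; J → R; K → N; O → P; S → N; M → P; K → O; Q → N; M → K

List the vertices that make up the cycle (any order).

J, K, L, M, R

DFS with gray/black marking from M:
M gray
  K gray
    N gray
    N black
    J gray
      Q gray
        Q→N: N black — skip
      Q black
      R gray
        P gray
        P black
        L gray
          S gray
            S→N: N black — skip
          S black
          L→M: M is gray → back edge
Back edge closes the cycle M → K → J → R → L → M; its vertices are {J, K, L, M, R}.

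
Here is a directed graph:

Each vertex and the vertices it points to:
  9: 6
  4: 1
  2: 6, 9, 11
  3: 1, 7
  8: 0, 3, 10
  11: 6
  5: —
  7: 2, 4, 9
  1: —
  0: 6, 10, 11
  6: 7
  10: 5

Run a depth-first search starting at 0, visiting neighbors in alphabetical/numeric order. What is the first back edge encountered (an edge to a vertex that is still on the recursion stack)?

2->6

DFS from 0 (visiting neighbors in alphabetical/numeric order); mark gray on enter, black on exit:
0 gray
  6 gray
    7 gray
      2 gray
        2→6: 6 is gray → back edge
First back edge: 2 → 6.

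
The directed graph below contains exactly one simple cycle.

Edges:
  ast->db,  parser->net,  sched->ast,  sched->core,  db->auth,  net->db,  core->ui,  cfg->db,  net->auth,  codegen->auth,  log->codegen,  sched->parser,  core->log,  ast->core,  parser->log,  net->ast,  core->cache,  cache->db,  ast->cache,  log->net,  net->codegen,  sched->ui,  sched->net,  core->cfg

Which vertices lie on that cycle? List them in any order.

DFS with gray/black marking from core:
core gray
  ui gray
  ui black
  cfg gray
    db gray
      auth gray
      auth black
    db black
  cfg black
  log gray
    codegen gray
      codegen→auth: auth black — skip
    codegen black
    net gray
      net→db: db black — skip
      ast gray
        cache gray
          cache→db: db black — skip
        cache black
        ast→db: db black — skip
        ast→core: core is gray → back edge
Back edge closes the cycle core → log → net → ast → core; its vertices are {ast, log, net, core}.

ast, log, net, core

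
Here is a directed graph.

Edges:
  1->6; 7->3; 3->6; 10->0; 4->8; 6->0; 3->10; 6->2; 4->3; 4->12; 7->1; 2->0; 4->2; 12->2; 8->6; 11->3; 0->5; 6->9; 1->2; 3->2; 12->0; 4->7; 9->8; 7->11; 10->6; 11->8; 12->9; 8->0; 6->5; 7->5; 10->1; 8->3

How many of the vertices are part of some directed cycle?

6

A vertex is on a directed cycle iff it belongs to a strongly connected component of size ≥ 2 (or has a self-loop).
The vertices on cycles are {1, 3, 6, 8, 9, 10} — 6 in total.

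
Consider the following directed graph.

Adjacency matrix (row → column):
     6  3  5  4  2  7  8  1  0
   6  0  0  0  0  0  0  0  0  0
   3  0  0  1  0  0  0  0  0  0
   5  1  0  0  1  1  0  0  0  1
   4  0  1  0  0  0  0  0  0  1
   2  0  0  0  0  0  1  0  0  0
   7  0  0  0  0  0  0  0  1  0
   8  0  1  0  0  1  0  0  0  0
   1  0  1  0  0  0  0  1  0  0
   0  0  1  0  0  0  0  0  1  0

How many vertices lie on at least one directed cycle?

A vertex is on a directed cycle iff it belongs to a strongly connected component of size ≥ 2 (or has a self-loop).
The vertices on cycles are {0, 1, 2, 3, 4, 5, 7, 8} — 8 in total.

8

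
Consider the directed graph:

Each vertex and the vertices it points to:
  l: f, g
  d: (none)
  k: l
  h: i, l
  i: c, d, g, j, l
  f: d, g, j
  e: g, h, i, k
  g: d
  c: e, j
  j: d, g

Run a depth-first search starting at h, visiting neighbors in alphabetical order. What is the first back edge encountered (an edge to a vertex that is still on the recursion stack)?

e→h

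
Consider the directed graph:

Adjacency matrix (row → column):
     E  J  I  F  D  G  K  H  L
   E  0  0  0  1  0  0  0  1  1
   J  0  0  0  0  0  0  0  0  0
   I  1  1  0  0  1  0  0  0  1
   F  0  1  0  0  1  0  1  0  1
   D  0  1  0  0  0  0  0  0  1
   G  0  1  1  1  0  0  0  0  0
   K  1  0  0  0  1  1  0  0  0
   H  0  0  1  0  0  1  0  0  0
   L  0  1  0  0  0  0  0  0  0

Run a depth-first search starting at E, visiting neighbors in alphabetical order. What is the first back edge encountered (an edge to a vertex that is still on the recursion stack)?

DFS from E (visiting neighbors in alphabetical order); mark gray on enter, black on exit:
E gray
  F gray
    D gray
      J gray
      J black
      L gray
        L→J: J black — skip
      L black
    D black
    F→J: J black — skip
    K gray
      K→D: D black — skip
      K→E: E is gray → back edge
First back edge: K → E.

K->E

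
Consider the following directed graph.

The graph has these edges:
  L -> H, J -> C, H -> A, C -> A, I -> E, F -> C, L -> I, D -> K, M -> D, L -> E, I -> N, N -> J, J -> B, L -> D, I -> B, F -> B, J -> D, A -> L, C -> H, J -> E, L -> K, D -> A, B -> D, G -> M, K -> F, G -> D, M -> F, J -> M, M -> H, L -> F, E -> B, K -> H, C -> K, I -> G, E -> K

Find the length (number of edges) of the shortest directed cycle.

For each vertex v, BFS finds the shortest path from v back to v.
The shortest such closed walk is L → D → A → L, length 3.

3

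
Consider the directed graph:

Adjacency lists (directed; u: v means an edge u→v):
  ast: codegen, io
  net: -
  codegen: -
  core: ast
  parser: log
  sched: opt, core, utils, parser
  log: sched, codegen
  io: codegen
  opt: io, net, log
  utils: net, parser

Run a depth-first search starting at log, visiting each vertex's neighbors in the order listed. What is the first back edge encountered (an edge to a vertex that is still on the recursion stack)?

DFS from log (visiting each vertex's neighbors in the order listed); mark gray on enter, black on exit:
log gray
  sched gray
    opt gray
      io gray
        codegen gray
        codegen black
      io black
      net gray
      net black
      opt→log: log is gray → back edge
First back edge: opt → log.

opt->log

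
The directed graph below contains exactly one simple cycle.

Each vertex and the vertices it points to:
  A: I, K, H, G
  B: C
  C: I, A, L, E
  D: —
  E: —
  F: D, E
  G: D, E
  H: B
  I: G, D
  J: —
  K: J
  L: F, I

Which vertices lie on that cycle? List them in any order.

DFS with gray/black marking from B:
B gray
  C gray
    I gray
      G gray
        D gray
        D black
        E gray
        E black
      G black
      I→D: D black — skip
    I black
    A gray
      A→I: I black — skip
      K gray
        J gray
        J black
      K black
      H gray
        H→B: B is gray → back edge
Back edge closes the cycle B → C → A → H → B; its vertices are {A, B, C, H}.

A, B, C, H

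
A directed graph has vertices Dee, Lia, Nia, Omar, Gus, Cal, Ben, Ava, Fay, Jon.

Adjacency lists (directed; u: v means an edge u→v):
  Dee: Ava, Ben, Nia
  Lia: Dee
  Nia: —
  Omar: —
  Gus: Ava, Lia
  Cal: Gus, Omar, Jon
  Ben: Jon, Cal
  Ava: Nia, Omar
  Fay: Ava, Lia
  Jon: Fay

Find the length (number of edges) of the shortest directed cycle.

For each vertex v, BFS finds the shortest path from v back to v.
The shortest such closed walk is Ben → Cal → Gus → Lia → Dee → Ben, length 5.

5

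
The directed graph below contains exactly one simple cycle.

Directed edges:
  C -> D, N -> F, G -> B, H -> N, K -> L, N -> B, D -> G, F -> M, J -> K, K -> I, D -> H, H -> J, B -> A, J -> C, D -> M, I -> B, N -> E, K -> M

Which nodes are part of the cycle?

DFS with gray/black marking from H:
H gray
  J gray
    K gray
      L gray
      L black
      I gray
        B gray
          A gray
          A black
        B black
      I black
      M gray
      M black
    K black
    C gray
      D gray
        D→H: H is gray → back edge
Back edge closes the cycle H → J → C → D → H; its vertices are {C, D, H, J}.

C, D, H, J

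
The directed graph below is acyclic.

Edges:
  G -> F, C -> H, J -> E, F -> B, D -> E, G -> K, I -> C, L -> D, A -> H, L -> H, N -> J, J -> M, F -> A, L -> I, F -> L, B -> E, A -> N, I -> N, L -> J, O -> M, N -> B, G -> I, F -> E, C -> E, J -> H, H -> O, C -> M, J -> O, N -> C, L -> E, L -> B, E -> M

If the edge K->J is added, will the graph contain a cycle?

No

Adding K→J creates a cycle iff J can already reach K.
Explore from J: no path reaches K. The graph stays acyclic.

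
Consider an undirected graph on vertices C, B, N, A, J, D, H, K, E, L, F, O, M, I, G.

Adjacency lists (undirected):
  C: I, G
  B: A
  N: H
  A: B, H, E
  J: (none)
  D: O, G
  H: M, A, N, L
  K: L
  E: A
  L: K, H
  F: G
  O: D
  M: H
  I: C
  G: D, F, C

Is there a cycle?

No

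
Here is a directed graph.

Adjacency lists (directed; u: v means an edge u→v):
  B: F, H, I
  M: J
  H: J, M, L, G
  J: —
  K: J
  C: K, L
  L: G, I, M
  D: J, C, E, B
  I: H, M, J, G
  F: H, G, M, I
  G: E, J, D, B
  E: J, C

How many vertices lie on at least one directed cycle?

A vertex is on a directed cycle iff it belongs to a strongly connected component of size ≥ 2 (or has a self-loop).
The vertices on cycles are {B, C, D, E, F, G, H, I, L} — 9 in total.

9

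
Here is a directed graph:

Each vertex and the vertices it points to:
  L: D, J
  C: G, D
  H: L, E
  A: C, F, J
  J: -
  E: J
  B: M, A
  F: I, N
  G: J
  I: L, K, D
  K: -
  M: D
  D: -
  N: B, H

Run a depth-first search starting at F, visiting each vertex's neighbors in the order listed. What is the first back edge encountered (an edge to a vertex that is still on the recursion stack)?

A->F

DFS from F (visiting each vertex's neighbors in the order listed); mark gray on enter, black on exit:
F gray
  I gray
    L gray
      D gray
      D black
      J gray
      J black
    L black
    K gray
    K black
    I→D: D black — skip
  I black
  N gray
    B gray
      M gray
        M→D: D black — skip
      M black
      A gray
        C gray
          G gray
            G→J: J black — skip
          G black
          C→D: D black — skip
        C black
        A→F: F is gray → back edge
First back edge: A → F.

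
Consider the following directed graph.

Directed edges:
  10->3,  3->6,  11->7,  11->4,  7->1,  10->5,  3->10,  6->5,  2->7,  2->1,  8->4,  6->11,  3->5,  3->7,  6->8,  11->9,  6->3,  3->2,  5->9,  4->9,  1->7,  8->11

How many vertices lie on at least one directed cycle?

5

A vertex is on a directed cycle iff it belongs to a strongly connected component of size ≥ 2 (or has a self-loop).
The vertices on cycles are {1, 3, 6, 7, 10} — 5 in total.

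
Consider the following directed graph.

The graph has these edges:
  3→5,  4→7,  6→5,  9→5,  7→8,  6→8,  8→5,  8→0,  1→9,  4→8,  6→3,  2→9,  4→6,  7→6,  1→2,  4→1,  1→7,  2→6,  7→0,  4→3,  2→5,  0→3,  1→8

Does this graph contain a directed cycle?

DFS with white/gray/black marking, starting from 5:
5 gray
5 black
0 gray
  3 gray
    3→5: 5 black — skip
  3 black
0 black
1 gray
  8 gray
    8→5: 5 black — skip
    8→0: 0 black — skip
  8 black
  7 gray
    6 gray
      6→5: 5 black — skip
      6→8: 8 black — skip
      6→3: 3 black — skip
    6 black
    7→0: 0 black — skip
    7→8: 8 black — skip
  7 black
  2 gray
    9 gray
      9→5: 5 black — skip
    9 black
    2→5: 5 black — skip
    2→6: 6 black — skip
  2 black
  1→9: 9 black — skip
1 black
4 gray
  4→8: 8 black — skip
  4→6: 6 black — skip
  4→7: 7 black — skip
  4→1: 1 black — skip
  4→3: 3 black — skip
4 black
Every edge goes to a white or black vertex — no back edge, so the graph is acyclic.

No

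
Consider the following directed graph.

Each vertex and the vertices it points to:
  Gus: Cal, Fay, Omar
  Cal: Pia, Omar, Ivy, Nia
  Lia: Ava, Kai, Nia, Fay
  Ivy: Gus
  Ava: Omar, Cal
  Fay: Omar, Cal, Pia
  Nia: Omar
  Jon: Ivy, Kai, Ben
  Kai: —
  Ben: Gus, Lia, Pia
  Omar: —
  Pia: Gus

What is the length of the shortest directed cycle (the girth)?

3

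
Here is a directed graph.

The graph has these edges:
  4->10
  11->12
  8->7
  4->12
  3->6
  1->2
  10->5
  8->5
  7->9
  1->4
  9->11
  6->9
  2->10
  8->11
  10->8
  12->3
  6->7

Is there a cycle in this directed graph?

Yes

DFS with white/gray/black marking, starting from 5:
5 gray
5 black
1 gray
  2 gray
    10 gray
      8 gray
        8→5: 5 black — skip
        7 gray
          9 gray
            11 gray
              12 gray
                3 gray
                  6 gray
                    6→7: 7 is gray → back edge
Back edge found, so a cycle exists: 7 → 9 → 11 → 12 → 3 → 6 → 7.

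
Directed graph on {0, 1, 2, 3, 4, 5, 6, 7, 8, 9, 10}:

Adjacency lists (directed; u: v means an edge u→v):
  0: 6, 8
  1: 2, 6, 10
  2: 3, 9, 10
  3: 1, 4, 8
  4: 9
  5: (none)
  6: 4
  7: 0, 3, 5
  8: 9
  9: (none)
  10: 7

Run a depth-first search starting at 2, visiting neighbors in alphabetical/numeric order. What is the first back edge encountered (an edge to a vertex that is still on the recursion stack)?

1->2

DFS from 2 (visiting neighbors in alphabetical/numeric order); mark gray on enter, black on exit:
2 gray
  3 gray
    1 gray
      1→2: 2 is gray → back edge
First back edge: 1 → 2.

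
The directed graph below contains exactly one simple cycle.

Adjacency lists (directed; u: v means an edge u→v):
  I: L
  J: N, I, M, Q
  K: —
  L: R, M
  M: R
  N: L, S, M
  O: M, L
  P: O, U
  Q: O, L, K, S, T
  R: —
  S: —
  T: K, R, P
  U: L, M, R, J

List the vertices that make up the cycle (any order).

DFS with gray/black marking from J:
J gray
  N gray
    L gray
      R gray
      R black
      M gray
        M→R: R black — skip
      M black
    L black
    S gray
    S black
    N→M: M black — skip
  N black
  I gray
    I→L: L black — skip
  I black
  J→M: M black — skip
  Q gray
    O gray
      O→M: M black — skip
      O→L: L black — skip
    O black
    Q→L: L black — skip
    K gray
    K black
    Q→S: S black — skip
    T gray
      T→K: K black — skip
      T→R: R black — skip
      P gray
        P→O: O black — skip
        U gray
          U→L: L black — skip
          U→M: M black — skip
          U→R: R black — skip
          U→J: J is gray → back edge
Back edge closes the cycle J → Q → T → P → U → J; its vertices are {J, P, Q, T, U}.

J, P, Q, T, U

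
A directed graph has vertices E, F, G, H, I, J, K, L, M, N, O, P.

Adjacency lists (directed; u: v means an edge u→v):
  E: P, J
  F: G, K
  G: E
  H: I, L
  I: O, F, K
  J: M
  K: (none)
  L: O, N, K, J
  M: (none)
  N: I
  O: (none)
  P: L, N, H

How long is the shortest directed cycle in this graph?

6

For each vertex v, BFS finds the shortest path from v back to v.
The shortest such closed walk is G → E → P → H → I → F → G, length 6.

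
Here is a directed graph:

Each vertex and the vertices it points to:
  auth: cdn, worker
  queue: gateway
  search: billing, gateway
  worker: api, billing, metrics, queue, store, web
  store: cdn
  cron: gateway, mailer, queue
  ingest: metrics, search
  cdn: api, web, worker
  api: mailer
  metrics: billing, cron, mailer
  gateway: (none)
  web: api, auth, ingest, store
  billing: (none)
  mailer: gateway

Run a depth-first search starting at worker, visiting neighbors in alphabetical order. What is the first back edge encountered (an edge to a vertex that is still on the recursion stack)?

auth→cdn

DFS from worker (visiting neighbors in alphabetical order); mark gray on enter, black on exit:
worker gray
  api gray
    mailer gray
      gateway gray
      gateway black
    mailer black
  api black
  billing gray
  billing black
  metrics gray
    metrics→billing: billing black — skip
    cron gray
      cron→gateway: gateway black — skip
      cron→mailer: mailer black — skip
      queue gray
        queue→gateway: gateway black — skip
      queue black
    cron black
    metrics→mailer: mailer black — skip
  metrics black
  worker→queue: queue black — skip
  store gray
    cdn gray
      cdn→api: api black — skip
      web gray
        web→api: api black — skip
        auth gray
          auth→cdn: cdn is gray → back edge
First back edge: auth → cdn.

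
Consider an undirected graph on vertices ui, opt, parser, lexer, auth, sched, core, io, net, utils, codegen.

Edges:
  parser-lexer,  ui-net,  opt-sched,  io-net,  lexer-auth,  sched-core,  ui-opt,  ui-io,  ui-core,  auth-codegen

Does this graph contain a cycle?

DFS, tracking each vertex's parent; an edge to a visited non-parent vertex closes a cycle.
Start from utils:
visit utils (parent –)
visit ui (parent –)
  visit io (parent ui)
    visit net (parent io)
      net–ui: ui visited and ≠ parent → cycle
Cycle: ui – io – net – ui.

Yes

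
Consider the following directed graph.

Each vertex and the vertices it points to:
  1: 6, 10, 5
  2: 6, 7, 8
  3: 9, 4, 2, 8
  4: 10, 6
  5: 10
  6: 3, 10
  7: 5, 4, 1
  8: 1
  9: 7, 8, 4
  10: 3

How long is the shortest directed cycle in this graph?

For each vertex v, BFS finds the shortest path from v back to v.
The shortest such closed walk is 3 → 4 → 10 → 3, length 3.

3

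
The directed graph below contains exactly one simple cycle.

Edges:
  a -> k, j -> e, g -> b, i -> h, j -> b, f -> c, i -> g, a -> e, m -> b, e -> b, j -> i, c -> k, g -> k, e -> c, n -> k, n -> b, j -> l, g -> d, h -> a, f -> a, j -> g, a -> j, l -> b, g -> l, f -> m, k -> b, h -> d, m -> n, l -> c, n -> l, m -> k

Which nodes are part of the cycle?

a, h, i, j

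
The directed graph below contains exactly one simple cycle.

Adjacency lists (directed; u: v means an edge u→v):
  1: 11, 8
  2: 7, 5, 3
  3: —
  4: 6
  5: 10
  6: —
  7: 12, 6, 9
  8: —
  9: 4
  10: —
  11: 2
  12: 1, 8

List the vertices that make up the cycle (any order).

1, 2, 7, 11, 12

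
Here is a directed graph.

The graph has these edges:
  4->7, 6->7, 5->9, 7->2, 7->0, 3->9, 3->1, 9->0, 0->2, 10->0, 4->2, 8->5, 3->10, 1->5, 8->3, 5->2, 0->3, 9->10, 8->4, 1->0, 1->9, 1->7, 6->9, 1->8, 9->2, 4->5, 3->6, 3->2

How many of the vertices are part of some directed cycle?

A vertex is on a directed cycle iff it belongs to a strongly connected component of size ≥ 2 (or has a self-loop).
The vertices on cycles are {0, 1, 3, 4, 5, 6, 7, 8, 9, 10} — 10 in total.

10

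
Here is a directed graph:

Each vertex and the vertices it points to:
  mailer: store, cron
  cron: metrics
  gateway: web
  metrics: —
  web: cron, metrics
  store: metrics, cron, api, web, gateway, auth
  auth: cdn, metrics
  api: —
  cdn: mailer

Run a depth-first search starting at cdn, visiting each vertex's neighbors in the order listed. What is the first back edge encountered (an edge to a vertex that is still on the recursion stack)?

DFS from cdn (visiting each vertex's neighbors in the order listed); mark gray on enter, black on exit:
cdn gray
  mailer gray
    store gray
      metrics gray
      metrics black
      cron gray
        cron→metrics: metrics black — skip
      cron black
      api gray
      api black
      web gray
        web→cron: cron black — skip
        web→metrics: metrics black — skip
      web black
      gateway gray
        gateway→web: web black — skip
      gateway black
      auth gray
        auth→cdn: cdn is gray → back edge
First back edge: auth → cdn.

auth->cdn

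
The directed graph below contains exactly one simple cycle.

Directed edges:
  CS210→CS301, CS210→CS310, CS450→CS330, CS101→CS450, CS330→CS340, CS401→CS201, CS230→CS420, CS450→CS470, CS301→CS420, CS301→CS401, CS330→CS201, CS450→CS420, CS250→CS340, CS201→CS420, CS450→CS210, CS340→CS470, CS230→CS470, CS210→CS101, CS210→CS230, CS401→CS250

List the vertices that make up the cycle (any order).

DFS with gray/black marking from CS210:
CS210 gray
  CS310 gray
  CS310 black
  CS101 gray
    CS450 gray
      CS330 gray
        CS201 gray
          CS420 gray
          CS420 black
        CS201 black
        CS340 gray
          CS470 gray
          CS470 black
        CS340 black
      CS330 black
      CS450→CS210: CS210 is gray → back edge
Back edge closes the cycle CS210 → CS101 → CS450 → CS210; its vertices are {CS101, CS210, CS450}.

CS101, CS210, CS450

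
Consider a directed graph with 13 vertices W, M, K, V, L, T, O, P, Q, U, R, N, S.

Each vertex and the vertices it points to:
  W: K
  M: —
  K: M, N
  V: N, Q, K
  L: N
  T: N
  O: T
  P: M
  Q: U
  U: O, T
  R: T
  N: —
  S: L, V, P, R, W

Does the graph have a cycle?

DFS with white/gray/black marking, starting from R:
R gray
  T gray
    N gray
    N black
  T black
R black
W gray
  K gray
    M gray
    M black
    K→N: N black — skip
  K black
W black
V gray
  V→N: N black — skip
  Q gray
    U gray
      O gray
        O→T: T black — skip
      O black
      U→T: T black — skip
    U black
  Q black
  V→K: K black — skip
V black
L gray
  L→N: N black — skip
L black
P gray
  P→M: M black — skip
P black
S gray
  S→L: L black — skip
  S→V: V black — skip
  S→P: P black — skip
  S→R: R black — skip
  S→W: W black — skip
S black
Every edge goes to a white or black vertex — no back edge, so the graph is acyclic.

No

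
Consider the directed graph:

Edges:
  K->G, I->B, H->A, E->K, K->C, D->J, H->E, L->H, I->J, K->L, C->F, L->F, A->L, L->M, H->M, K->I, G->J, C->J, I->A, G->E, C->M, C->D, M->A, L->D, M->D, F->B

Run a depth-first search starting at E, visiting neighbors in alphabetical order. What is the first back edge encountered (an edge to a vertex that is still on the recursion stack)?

H->A

DFS from E (visiting neighbors in alphabetical order); mark gray on enter, black on exit:
E gray
  K gray
    C gray
      D gray
        J gray
        J black
      D black
      F gray
        B gray
        B black
      F black
      C→J: J black — skip
      M gray
        A gray
          L gray
            L→D: D black — skip
            L→F: F black — skip
            H gray
              H→A: A is gray → back edge
First back edge: H → A.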